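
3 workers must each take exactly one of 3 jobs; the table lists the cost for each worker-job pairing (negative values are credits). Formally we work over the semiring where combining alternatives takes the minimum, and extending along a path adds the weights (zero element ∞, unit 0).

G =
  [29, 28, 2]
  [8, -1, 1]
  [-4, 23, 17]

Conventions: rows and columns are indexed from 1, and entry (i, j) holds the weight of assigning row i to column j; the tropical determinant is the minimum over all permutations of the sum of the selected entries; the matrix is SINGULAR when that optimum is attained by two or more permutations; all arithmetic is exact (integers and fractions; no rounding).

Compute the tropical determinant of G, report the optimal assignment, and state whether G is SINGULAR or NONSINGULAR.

σ = (1, 2, 3): 29 + (-1) + 17 = 45
σ = (1, 3, 2): 29 + 1 + 23 = 53
σ = (2, 1, 3): 28 + 8 + 17 = 53
σ = (2, 3, 1): 28 + 1 + (-4) = 25
σ = (3, 1, 2): 2 + 8 + 23 = 33
σ = (3, 2, 1): 2 + (-1) + (-4) = -3
Optimal value attained by: σ = (3, 2, 1).
Answer: det⊕(G) = -3; verdict: NONSINGULAR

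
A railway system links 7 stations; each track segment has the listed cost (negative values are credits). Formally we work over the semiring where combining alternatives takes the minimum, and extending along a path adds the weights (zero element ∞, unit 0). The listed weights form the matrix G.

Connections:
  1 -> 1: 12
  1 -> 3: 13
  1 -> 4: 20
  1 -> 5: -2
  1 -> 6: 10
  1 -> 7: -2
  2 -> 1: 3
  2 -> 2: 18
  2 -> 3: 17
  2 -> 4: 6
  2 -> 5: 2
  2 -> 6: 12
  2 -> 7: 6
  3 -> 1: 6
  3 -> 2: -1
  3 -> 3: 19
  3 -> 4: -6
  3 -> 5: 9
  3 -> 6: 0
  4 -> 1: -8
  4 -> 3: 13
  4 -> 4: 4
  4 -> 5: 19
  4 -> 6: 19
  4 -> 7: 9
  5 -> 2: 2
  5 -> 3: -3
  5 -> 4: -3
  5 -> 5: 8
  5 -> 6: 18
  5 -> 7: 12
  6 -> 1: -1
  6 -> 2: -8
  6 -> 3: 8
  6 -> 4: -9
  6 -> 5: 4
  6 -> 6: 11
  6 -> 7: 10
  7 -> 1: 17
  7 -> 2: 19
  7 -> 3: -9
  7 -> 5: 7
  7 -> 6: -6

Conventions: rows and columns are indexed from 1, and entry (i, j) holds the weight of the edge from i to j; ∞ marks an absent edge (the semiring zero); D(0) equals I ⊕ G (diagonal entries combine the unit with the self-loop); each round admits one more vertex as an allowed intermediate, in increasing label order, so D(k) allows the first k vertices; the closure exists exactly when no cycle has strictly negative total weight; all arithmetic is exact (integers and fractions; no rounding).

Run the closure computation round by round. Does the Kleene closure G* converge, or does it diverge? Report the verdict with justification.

D(0):
  [0, ∞, 13, 20, -2, 10, -2]
  [3, 0, 17, 6, 2, 12, 6]
  [6, -1, 0, -6, 9, 0, ∞]
  [-8, ∞, 13, 0, 19, 19, 9]
  [∞, 2, -3, -3, 0, 18, 12]
  [-1, -8, 8, -9, 4, 0, 10]
  [17, 19, -9, ∞, 7, -6, 0]
D(1):
  [0, ∞, 13, 20, -2, 10, -2]
  [3, 0, 16, 6, 1, 12, 1]
  [6, -1, 0, -6, 4, 0, 4]
  [-8, ∞, 5, 0, -10, 2, -10]
  [∞, 2, -3, -3, 0, 18, 12]
  [-1, -8, 8, -9, -3, 0, -3]
  [17, 19, -9, 37, 7, -6, 0]
D(2):
  [0, ∞, 13, 20, -2, 10, -2]
  [3, 0, 16, 6, 1, 12, 1]
  [2, -1, 0, -6, 0, 0, 0]
  [-8, ∞, 5, 0, -10, 2, -10]
  [5, 2, -3, -3, 0, 14, 3]
  [-5, -8, 8, -9, -7, 0, -7]
  [17, 19, -9, 25, 7, -6, 0]
Detection: at round 3, diagonal entry (4, 4) turns strictly negative.
Key observation: the cycle 4->1->3->4 has total weight (-8) + 13 + (-6), which is strictly negative.
Answer: DIVERGES — negative cycle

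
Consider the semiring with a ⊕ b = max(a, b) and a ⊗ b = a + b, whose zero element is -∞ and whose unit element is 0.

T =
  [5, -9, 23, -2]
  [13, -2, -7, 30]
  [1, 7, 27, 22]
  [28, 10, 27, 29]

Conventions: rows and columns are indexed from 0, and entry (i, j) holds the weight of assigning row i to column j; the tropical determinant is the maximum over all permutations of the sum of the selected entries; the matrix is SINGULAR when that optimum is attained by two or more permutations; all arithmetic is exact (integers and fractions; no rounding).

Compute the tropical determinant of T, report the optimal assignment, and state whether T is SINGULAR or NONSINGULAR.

σ = (0, 1, 2, 3): 5 + (-2) + 27 + 29 = 59
σ = (0, 1, 3, 2): 5 + (-2) + 22 + 27 = 52
σ = (0, 2, 1, 3): 5 + (-7) + 7 + 29 = 34
σ = (0, 2, 3, 1): 5 + (-7) + 22 + 10 = 30
σ = (0, 3, 1, 2): 5 + 30 + 7 + 27 = 69
σ = (0, 3, 2, 1): 5 + 30 + 27 + 10 = 72
σ = (1, 0, 2, 3): (-9) + 13 + 27 + 29 = 60
σ = (1, 0, 3, 2): (-9) + 13 + 22 + 27 = 53
σ = (1, 2, 0, 3): (-9) + (-7) + 1 + 29 = 14
σ = (1, 2, 3, 0): (-9) + (-7) + 22 + 28 = 34
σ = (1, 3, 0, 2): (-9) + 30 + 1 + 27 = 49
σ = (1, 3, 2, 0): (-9) + 30 + 27 + 28 = 76
σ = (2, 0, 1, 3): 23 + 13 + 7 + 29 = 72
σ = (2, 0, 3, 1): 23 + 13 + 22 + 10 = 68
σ = (2, 1, 0, 3): 23 + (-2) + 1 + 29 = 51
σ = (2, 1, 3, 0): 23 + (-2) + 22 + 28 = 71
σ = (2, 3, 0, 1): 23 + 30 + 1 + 10 = 64
σ = (2, 3, 1, 0): 23 + 30 + 7 + 28 = 88
σ = (3, 0, 1, 2): (-2) + 13 + 7 + 27 = 45
σ = (3, 0, 2, 1): (-2) + 13 + 27 + 10 = 48
σ = (3, 1, 0, 2): (-2) + (-2) + 1 + 27 = 24
σ = (3, 1, 2, 0): (-2) + (-2) + 27 + 28 = 51
σ = (3, 2, 0, 1): (-2) + (-7) + 1 + 10 = 2
σ = (3, 2, 1, 0): (-2) + (-7) + 7 + 28 = 26
Optimal value attained by: σ = (2, 3, 1, 0).
Answer: det⊕(T) = 88; verdict: NONSINGULAR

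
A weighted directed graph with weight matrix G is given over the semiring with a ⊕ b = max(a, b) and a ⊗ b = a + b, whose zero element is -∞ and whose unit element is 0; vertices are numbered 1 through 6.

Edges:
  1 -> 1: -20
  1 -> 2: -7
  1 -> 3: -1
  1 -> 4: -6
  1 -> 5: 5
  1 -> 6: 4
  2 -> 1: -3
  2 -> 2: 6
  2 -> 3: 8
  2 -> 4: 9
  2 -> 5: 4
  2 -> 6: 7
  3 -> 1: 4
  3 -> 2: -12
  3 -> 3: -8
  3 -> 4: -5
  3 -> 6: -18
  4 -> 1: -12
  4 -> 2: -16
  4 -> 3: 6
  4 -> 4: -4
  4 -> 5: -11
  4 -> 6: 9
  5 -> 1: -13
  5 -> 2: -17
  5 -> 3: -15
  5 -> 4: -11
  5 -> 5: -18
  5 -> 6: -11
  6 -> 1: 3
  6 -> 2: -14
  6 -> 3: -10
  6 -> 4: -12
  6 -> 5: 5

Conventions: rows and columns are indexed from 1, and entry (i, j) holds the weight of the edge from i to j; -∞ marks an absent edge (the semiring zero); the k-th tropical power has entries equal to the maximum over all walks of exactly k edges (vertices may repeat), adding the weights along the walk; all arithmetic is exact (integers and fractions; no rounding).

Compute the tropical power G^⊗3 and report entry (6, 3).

G^⊗2:
  [7, -1, 1, 2, 9, 3]
  [12, 12, 15, 15, 12, 18]
  [-4, -3, 3, -2, 9, 8]
  [12, -5, 2, 1, 14, 5]
  [-8, -11, -5, -8, -6, -2]
  [-6, -4, 2, -3, 8, 7]
G^⊗3:
  [6, 5, 8, 8, 12, 11]
  [21, 18, 21, 21, 23, 24]
  [11, 3, 5, 6, 13, 7]
  [8, 5, 11, 6, 17, 16]
  [1, -5, -2, -2, 3, 1]
  [10, 2, 4, 5, 12, 6]
Key observation: the optimum is the walk 6->1->2->3, with weight 3 + (-7) + 8 = 4.
Optimal value attained by: walk 6->1->2->3.
Answer: (G^⊗3)[6][3] = 4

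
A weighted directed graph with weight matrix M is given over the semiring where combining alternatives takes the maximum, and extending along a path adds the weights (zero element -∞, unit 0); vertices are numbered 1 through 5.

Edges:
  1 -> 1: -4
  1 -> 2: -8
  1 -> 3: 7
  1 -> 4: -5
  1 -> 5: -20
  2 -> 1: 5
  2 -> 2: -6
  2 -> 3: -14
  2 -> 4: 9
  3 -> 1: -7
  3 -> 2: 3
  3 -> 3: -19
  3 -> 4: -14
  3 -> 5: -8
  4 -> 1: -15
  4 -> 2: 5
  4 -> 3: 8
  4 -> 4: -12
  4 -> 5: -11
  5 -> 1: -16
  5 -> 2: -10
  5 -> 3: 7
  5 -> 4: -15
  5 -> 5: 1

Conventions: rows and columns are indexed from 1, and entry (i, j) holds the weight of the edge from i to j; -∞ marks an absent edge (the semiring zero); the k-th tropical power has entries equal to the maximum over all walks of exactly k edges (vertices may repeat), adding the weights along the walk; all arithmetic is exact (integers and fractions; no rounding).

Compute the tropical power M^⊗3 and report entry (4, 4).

M^⊗2:
  [0, 10, 3, 1, -1]
  [1, 14, 17, 3, -2]
  [8, -3, 0, 12, -7]
  [10, 11, -4, 14, 0]
  [0, 10, 8, -1, 2]
M^⊗3:
  [15, 6, 9, 19, 0]
  [19, 20, 11, 23, 9]
  [4, 17, 20, 6, 1]
  [16, 19, 22, 20, 3]
  [15, 11, 9, 19, 3]
Key observation: the optimum is the walk 4->3->2->4, with weight 8 + 3 + 9 = 20.
Optimal value attained by: walk 4->3->2->4.
Answer: (M^⊗3)[4][4] = 20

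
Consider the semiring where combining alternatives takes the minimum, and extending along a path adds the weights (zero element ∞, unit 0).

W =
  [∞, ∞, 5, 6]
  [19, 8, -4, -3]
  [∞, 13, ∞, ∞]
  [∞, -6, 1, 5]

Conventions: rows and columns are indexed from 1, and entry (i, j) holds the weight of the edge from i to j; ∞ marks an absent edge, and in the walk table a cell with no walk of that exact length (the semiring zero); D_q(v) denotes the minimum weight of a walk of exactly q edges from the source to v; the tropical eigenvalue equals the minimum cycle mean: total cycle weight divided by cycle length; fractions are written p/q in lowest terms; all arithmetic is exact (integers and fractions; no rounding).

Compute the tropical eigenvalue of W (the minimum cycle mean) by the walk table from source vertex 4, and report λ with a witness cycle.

q=0: [∞, ∞, ∞, 0]
q=1: [∞, -6, 1, 5]
q=2: [13, -1, -10, -9]
q=3: [18, -15, -8, -4]
q=4: [4, -10, -19, -18]
Optimal cycle mean attained by: cycle 2->4->2, total (-3) + (-6), length 2.
Answer: λ = -9/2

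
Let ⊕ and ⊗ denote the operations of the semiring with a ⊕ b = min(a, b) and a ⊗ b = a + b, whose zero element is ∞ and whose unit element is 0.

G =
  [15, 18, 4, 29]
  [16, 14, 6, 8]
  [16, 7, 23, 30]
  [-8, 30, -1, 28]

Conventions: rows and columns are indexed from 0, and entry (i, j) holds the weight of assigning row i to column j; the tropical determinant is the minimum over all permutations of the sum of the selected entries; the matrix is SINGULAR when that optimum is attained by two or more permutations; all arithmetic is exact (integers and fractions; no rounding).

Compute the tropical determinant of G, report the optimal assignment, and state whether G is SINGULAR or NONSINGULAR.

σ = (0, 1, 2, 3): 15 + 14 + 23 + 28 = 80
σ = (0, 1, 3, 2): 15 + 14 + 30 + (-1) = 58
σ = (0, 2, 1, 3): 15 + 6 + 7 + 28 = 56
σ = (0, 2, 3, 1): 15 + 6 + 30 + 30 = 81
σ = (0, 3, 1, 2): 15 + 8 + 7 + (-1) = 29
σ = (0, 3, 2, 1): 15 + 8 + 23 + 30 = 76
σ = (1, 0, 2, 3): 18 + 16 + 23 + 28 = 85
σ = (1, 0, 3, 2): 18 + 16 + 30 + (-1) = 63
σ = (1, 2, 0, 3): 18 + 6 + 16 + 28 = 68
σ = (1, 2, 3, 0): 18 + 6 + 30 + (-8) = 46
σ = (1, 3, 0, 2): 18 + 8 + 16 + (-1) = 41
σ = (1, 3, 2, 0): 18 + 8 + 23 + (-8) = 41
σ = (2, 0, 1, 3): 4 + 16 + 7 + 28 = 55
σ = (2, 0, 3, 1): 4 + 16 + 30 + 30 = 80
σ = (2, 1, 0, 3): 4 + 14 + 16 + 28 = 62
σ = (2, 1, 3, 0): 4 + 14 + 30 + (-8) = 40
σ = (2, 3, 0, 1): 4 + 8 + 16 + 30 = 58
σ = (2, 3, 1, 0): 4 + 8 + 7 + (-8) = 11
σ = (3, 0, 1, 2): 29 + 16 + 7 + (-1) = 51
σ = (3, 0, 2, 1): 29 + 16 + 23 + 30 = 98
σ = (3, 1, 0, 2): 29 + 14 + 16 + (-1) = 58
σ = (3, 1, 2, 0): 29 + 14 + 23 + (-8) = 58
σ = (3, 2, 0, 1): 29 + 6 + 16 + 30 = 81
σ = (3, 2, 1, 0): 29 + 6 + 7 + (-8) = 34
Optimal value attained by: σ = (2, 3, 1, 0).
Answer: det⊕(G) = 11; verdict: NONSINGULAR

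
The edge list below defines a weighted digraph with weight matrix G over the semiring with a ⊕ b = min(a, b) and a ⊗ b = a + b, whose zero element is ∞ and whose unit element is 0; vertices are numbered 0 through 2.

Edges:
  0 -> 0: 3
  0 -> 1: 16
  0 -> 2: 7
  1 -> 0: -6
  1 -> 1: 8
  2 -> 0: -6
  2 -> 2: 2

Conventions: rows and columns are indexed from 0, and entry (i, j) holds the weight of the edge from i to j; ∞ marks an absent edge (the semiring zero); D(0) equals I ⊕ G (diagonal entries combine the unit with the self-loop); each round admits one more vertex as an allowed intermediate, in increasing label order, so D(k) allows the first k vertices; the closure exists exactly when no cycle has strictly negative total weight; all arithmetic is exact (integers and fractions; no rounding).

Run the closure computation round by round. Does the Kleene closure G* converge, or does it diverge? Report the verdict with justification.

D(0):
  [0, 16, 7]
  [-6, 0, ∞]
  [-6, ∞, 0]
D(1):
  [0, 16, 7]
  [-6, 0, 1]
  [-6, 10, 0]
D(2):
  [0, 16, 7]
  [-6, 0, 1]
  [-6, 10, 0]
D(3):
  [0, 16, 7]
  [-6, 0, 1]
  [-6, 10, 0]
Key observation: every diagonal entry stays at the unit through all rounds, so no improving cycle exists.
Answer: CONVERGES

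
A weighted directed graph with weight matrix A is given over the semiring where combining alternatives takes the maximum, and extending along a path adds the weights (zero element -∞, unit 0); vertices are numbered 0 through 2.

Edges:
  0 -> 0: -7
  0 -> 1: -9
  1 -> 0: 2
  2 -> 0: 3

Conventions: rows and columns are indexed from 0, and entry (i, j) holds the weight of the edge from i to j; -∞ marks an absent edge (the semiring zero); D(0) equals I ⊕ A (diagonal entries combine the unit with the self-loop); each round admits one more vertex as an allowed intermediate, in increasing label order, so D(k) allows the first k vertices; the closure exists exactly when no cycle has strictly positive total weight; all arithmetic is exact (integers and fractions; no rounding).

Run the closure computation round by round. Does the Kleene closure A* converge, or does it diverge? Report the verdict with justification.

D(0):
  [0, -9, -∞]
  [2, 0, -∞]
  [3, -∞, 0]
D(1):
  [0, -9, -∞]
  [2, 0, -∞]
  [3, -6, 0]
D(2):
  [0, -9, -∞]
  [2, 0, -∞]
  [3, -6, 0]
D(3):
  [0, -9, -∞]
  [2, 0, -∞]
  [3, -6, 0]
Key observation: every diagonal entry stays at the unit through all rounds, so no improving cycle exists.
Answer: CONVERGES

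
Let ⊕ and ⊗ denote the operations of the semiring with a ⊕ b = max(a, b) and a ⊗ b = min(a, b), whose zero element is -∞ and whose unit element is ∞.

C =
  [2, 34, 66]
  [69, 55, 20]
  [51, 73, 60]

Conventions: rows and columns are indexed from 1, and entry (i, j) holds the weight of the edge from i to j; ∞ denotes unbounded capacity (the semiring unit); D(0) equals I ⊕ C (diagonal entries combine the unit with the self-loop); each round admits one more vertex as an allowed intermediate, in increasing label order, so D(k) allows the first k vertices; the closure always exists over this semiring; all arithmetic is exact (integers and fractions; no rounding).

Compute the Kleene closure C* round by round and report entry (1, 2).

D(0):
  [∞, 34, 66]
  [69, ∞, 20]
  [51, 73, ∞]
D(1):
  [∞, 34, 66]
  [69, ∞, 66]
  [51, 73, ∞]
D(2):
  [∞, 34, 66]
  [69, ∞, 66]
  [69, 73, ∞]
D(3):
  [∞, 66, 66]
  [69, ∞, 66]
  [69, 73, ∞]
Answer: C*[1][2] = 66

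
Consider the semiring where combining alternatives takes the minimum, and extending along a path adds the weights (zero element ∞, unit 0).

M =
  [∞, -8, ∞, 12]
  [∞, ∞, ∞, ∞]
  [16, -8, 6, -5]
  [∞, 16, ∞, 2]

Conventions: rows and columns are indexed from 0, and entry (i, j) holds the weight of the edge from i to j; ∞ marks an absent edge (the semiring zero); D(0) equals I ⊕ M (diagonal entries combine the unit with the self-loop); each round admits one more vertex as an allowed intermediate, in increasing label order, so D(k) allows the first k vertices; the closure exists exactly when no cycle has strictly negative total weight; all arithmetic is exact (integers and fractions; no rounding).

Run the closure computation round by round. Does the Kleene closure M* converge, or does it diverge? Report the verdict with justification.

D(0):
  [0, -8, ∞, 12]
  [∞, 0, ∞, ∞]
  [16, -8, 0, -5]
  [∞, 16, ∞, 0]
D(1):
  [0, -8, ∞, 12]
  [∞, 0, ∞, ∞]
  [16, -8, 0, -5]
  [∞, 16, ∞, 0]
D(2):
  [0, -8, ∞, 12]
  [∞, 0, ∞, ∞]
  [16, -8, 0, -5]
  [∞, 16, ∞, 0]
D(3):
  [0, -8, ∞, 12]
  [∞, 0, ∞, ∞]
  [16, -8, 0, -5]
  [∞, 16, ∞, 0]
D(4):
  [0, -8, ∞, 12]
  [∞, 0, ∞, ∞]
  [16, -8, 0, -5]
  [∞, 16, ∞, 0]
Key observation: every diagonal entry stays at the unit through all rounds, so no improving cycle exists.
Answer: CONVERGES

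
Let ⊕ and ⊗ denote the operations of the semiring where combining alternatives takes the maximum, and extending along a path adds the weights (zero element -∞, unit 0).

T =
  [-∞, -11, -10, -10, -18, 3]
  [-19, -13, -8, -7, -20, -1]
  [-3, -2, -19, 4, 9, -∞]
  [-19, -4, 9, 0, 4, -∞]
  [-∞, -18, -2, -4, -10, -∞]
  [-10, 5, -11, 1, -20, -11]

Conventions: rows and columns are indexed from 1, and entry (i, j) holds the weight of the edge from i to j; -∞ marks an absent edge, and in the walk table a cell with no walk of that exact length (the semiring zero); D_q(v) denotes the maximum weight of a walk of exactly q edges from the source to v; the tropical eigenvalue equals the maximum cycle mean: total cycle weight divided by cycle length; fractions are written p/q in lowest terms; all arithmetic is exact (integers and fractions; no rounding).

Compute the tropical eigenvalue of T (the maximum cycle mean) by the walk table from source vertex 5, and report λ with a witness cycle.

q=0: [-∞, -∞, -∞, -∞, 0, -∞]
q=1: [-∞, -18, -2, -4, -10, -∞]
q=2: [-5, -4, 5, 2, 7, -19]
q=3: [2, 3, 11, 9, 14, -2]
q=4: [8, 9, 18, 15, 20, 5]
q=5: [15, 16, 24, 22, 27, 11]
q=6: [21, 22, 31, 28, 33, 18]
Optimal cycle mean attained by: cycle 3->4->3, total 4 + 9, length 2.
Answer: λ = 13/2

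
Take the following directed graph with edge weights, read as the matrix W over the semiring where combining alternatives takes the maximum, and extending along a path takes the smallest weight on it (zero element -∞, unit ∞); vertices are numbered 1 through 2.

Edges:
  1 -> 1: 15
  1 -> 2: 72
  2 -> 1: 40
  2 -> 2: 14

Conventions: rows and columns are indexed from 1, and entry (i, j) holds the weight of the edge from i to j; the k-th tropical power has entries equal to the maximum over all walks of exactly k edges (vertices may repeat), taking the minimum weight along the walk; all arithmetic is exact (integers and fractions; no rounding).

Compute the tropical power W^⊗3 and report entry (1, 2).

W^⊗2:
  [40, 15]
  [15, 40]
W^⊗3:
  [15, 40]
  [40, 15]
Key observation: the optimum is the walk 1->2->1->2, with weight 72 min 40 min 72 = 40.
Optimal value attained by: walk 1->2->1->2.
Answer: (W^⊗3)[1][2] = 40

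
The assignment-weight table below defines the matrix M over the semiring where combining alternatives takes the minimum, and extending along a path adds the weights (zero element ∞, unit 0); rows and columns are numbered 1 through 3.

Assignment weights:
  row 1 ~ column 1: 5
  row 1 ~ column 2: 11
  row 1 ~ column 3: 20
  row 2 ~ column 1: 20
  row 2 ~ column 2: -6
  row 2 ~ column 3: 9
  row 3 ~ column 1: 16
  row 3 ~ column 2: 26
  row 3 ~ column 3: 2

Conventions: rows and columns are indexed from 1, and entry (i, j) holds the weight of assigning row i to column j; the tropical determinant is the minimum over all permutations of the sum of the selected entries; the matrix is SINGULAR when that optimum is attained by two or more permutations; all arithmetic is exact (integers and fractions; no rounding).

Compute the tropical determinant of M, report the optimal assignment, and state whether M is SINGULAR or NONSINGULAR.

σ = (1, 2, 3): 5 + (-6) + 2 = 1
σ = (1, 3, 2): 5 + 9 + 26 = 40
σ = (2, 1, 3): 11 + 20 + 2 = 33
σ = (2, 3, 1): 11 + 9 + 16 = 36
σ = (3, 1, 2): 20 + 20 + 26 = 66
σ = (3, 2, 1): 20 + (-6) + 16 = 30
Optimal value attained by: σ = (1, 2, 3).
Answer: det⊕(M) = 1; verdict: NONSINGULAR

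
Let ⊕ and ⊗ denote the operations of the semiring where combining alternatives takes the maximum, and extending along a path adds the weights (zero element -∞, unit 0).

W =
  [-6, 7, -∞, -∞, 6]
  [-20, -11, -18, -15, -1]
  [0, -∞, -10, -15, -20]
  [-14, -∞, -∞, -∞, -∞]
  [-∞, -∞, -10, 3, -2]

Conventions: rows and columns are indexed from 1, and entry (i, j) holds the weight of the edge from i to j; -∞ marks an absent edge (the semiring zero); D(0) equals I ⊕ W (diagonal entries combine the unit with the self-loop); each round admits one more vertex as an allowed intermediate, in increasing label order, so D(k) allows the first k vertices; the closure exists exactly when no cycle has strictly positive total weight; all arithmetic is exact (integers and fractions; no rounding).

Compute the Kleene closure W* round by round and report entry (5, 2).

D(0):
  [0, 7, -∞, -∞, 6]
  [-20, 0, -18, -15, -1]
  [0, -∞, 0, -15, -20]
  [-14, -∞, -∞, 0, -∞]
  [-∞, -∞, -10, 3, 0]
D(1):
  [0, 7, -∞, -∞, 6]
  [-20, 0, -18, -15, -1]
  [0, 7, 0, -15, 6]
  [-14, -7, -∞, 0, -8]
  [-∞, -∞, -10, 3, 0]
D(2):
  [0, 7, -11, -8, 6]
  [-20, 0, -18, -15, -1]
  [0, 7, 0, -8, 6]
  [-14, -7, -25, 0, -8]
  [-∞, -∞, -10, 3, 0]
D(3):
  [0, 7, -11, -8, 6]
  [-18, 0, -18, -15, -1]
  [0, 7, 0, -8, 6]
  [-14, -7, -25, 0, -8]
  [-10, -3, -10, 3, 0]
D(4):
  [0, 7, -11, -8, 6]
  [-18, 0, -18, -15, -1]
  [0, 7, 0, -8, 6]
  [-14, -7, -25, 0, -8]
  [-10, -3, -10, 3, 0]
D(5):
  [0, 7, -4, 9, 6]
  [-11, 0, -11, 2, -1]
  [0, 7, 0, 9, 6]
  [-14, -7, -18, 0, -8]
  [-10, -3, -10, 3, 0]
Answer: W*[5][2] = -3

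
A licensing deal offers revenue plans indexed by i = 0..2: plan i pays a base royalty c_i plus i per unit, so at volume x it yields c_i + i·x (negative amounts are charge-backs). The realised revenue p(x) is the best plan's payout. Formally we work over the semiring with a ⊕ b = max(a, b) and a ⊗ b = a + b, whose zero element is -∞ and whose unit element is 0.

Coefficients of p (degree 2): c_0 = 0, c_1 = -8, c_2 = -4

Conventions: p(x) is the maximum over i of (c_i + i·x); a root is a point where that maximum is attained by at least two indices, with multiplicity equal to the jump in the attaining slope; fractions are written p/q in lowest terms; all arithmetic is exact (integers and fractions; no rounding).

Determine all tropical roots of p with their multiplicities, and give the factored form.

hull edge (i=0, c=0) to (i=2, c=-4): slope -2, span 2
Factored form: p(x) = -4 ⊗ (x ⊕ 2) ⊗ (x ⊕ 2)
Answer: roots = 2 (mult 2)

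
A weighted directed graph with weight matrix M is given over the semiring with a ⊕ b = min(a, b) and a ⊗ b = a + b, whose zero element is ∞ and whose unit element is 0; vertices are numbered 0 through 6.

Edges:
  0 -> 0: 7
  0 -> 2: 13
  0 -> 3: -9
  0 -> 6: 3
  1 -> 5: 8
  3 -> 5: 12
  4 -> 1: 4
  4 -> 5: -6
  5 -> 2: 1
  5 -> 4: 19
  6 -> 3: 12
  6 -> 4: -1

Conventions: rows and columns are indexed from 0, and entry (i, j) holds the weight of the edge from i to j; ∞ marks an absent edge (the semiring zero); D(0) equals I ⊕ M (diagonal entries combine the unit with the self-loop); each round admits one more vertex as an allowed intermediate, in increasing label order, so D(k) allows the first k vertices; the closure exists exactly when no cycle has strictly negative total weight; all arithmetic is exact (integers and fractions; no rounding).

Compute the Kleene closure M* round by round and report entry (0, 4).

D(0):
  [0, ∞, 13, -9, ∞, ∞, 3]
  [∞, 0, ∞, ∞, ∞, 8, ∞]
  [∞, ∞, 0, ∞, ∞, ∞, ∞]
  [∞, ∞, ∞, 0, ∞, 12, ∞]
  [∞, 4, ∞, ∞, 0, -6, ∞]
  [∞, ∞, 1, ∞, 19, 0, ∞]
  [∞, ∞, ∞, 12, -1, ∞, 0]
D(1):
  [0, ∞, 13, -9, ∞, ∞, 3]
  [∞, 0, ∞, ∞, ∞, 8, ∞]
  [∞, ∞, 0, ∞, ∞, ∞, ∞]
  [∞, ∞, ∞, 0, ∞, 12, ∞]
  [∞, 4, ∞, ∞, 0, -6, ∞]
  [∞, ∞, 1, ∞, 19, 0, ∞]
  [∞, ∞, ∞, 12, -1, ∞, 0]
D(2):
  [0, ∞, 13, -9, ∞, ∞, 3]
  [∞, 0, ∞, ∞, ∞, 8, ∞]
  [∞, ∞, 0, ∞, ∞, ∞, ∞]
  [∞, ∞, ∞, 0, ∞, 12, ∞]
  [∞, 4, ∞, ∞, 0, -6, ∞]
  [∞, ∞, 1, ∞, 19, 0, ∞]
  [∞, ∞, ∞, 12, -1, ∞, 0]
D(3):
  [0, ∞, 13, -9, ∞, ∞, 3]
  [∞, 0, ∞, ∞, ∞, 8, ∞]
  [∞, ∞, 0, ∞, ∞, ∞, ∞]
  [∞, ∞, ∞, 0, ∞, 12, ∞]
  [∞, 4, ∞, ∞, 0, -6, ∞]
  [∞, ∞, 1, ∞, 19, 0, ∞]
  [∞, ∞, ∞, 12, -1, ∞, 0]
D(4):
  [0, ∞, 13, -9, ∞, 3, 3]
  [∞, 0, ∞, ∞, ∞, 8, ∞]
  [∞, ∞, 0, ∞, ∞, ∞, ∞]
  [∞, ∞, ∞, 0, ∞, 12, ∞]
  [∞, 4, ∞, ∞, 0, -6, ∞]
  [∞, ∞, 1, ∞, 19, 0, ∞]
  [∞, ∞, ∞, 12, -1, 24, 0]
D(5):
  [0, ∞, 13, -9, ∞, 3, 3]
  [∞, 0, ∞, ∞, ∞, 8, ∞]
  [∞, ∞, 0, ∞, ∞, ∞, ∞]
  [∞, ∞, ∞, 0, ∞, 12, ∞]
  [∞, 4, ∞, ∞, 0, -6, ∞]
  [∞, 23, 1, ∞, 19, 0, ∞]
  [∞, 3, ∞, 12, -1, -7, 0]
D(6):
  [0, 26, 4, -9, 22, 3, 3]
  [∞, 0, 9, ∞, 27, 8, ∞]
  [∞, ∞, 0, ∞, ∞, ∞, ∞]
  [∞, 35, 13, 0, 31, 12, ∞]
  [∞, 4, -5, ∞, 0, -6, ∞]
  [∞, 23, 1, ∞, 19, 0, ∞]
  [∞, 3, -6, 12, -1, -7, 0]
D(7):
  [0, 6, -3, -9, 2, -4, 3]
  [∞, 0, 9, ∞, 27, 8, ∞]
  [∞, ∞, 0, ∞, ∞, ∞, ∞]
  [∞, 35, 13, 0, 31, 12, ∞]
  [∞, 4, -5, ∞, 0, -6, ∞]
  [∞, 23, 1, ∞, 19, 0, ∞]
  [∞, 3, -6, 12, -1, -7, 0]
Answer: M*[0][4] = 2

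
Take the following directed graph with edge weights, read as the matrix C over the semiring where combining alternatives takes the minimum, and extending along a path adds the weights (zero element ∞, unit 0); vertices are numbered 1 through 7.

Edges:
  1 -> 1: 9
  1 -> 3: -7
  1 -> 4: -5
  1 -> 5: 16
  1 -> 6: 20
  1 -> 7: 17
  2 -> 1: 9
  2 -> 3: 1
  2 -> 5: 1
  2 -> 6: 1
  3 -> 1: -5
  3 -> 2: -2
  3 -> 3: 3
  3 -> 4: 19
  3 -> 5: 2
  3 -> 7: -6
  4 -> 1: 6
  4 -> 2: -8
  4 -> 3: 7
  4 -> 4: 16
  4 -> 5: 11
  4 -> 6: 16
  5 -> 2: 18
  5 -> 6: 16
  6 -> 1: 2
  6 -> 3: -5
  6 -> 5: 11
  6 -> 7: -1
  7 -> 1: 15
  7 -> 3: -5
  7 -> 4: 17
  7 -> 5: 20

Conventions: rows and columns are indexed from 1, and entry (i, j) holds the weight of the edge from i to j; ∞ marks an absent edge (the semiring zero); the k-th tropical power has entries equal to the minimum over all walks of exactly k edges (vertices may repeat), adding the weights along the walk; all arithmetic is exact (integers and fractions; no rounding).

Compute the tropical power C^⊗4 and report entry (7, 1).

C^⊗2:
  [-12, -13, -4, 4, -5, 11, -13]
  [-4, -1, -4, 4, 3, 17, -5]
  [-2, 1, -12, -10, -1, -1, -3]
  [1, 5, -7, 1, -7, -7, 1]
  [18, ∞, 11, ∞, 19, 19, 15]
  [-10, -7, -6, -3, -3, 22, -11]
  [-10, -7, -2, 10, -3, 33, -11]
C^⊗3:
  [-9, -6, -19, -17, -12, -12, -10]
  [-9, -6, -11, -9, -2, 0, -10]
  [-17, -18, -9, -7, -10, 2, -18]
  [-12, -9, -12, -4, -5, 6, -13]
  [6, 9, 10, 13, 13, 35, 5]
  [-11, -11, -17, -15, -6, -6, -12]
  [-7, -4, -17, -15, -6, -6, -8]
C^⊗4:
  [-24, -25, -17, -14, -17, -5, -25]
  [-16, -17, -16, -14, -9, -5, -17]
  [-14, -15, -24, -22, -17, -17, -15]
  [-17, -14, -19, -17, -10, -8, -18]
  [5, 5, -1, 1, 10, 10, 4]
  [-22, -23, -18, -16, -15, -10, -23]
  [-22, -23, -14, -12, -15, -3, -23]
Key observation: the optimum is the walk 7->3->1->3->1, with weight (-5) + (-5) + (-7) + (-5) = -22.
Optimal value attained by: walk 7->3->1->3->1.
Answer: (C^⊗4)[7][1] = -22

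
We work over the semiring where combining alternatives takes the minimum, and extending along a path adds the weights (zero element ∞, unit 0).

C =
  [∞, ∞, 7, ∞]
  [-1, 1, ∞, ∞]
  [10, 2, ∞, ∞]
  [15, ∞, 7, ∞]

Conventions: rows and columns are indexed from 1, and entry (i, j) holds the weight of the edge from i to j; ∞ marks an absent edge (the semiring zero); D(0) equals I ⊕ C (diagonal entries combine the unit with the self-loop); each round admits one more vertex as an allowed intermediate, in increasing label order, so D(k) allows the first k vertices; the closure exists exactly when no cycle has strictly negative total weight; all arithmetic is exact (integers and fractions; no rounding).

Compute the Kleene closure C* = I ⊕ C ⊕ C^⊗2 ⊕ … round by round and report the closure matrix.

D(0):
  [0, ∞, 7, ∞]
  [-1, 0, ∞, ∞]
  [10, 2, 0, ∞]
  [15, ∞, 7, 0]
D(1):
  [0, ∞, 7, ∞]
  [-1, 0, 6, ∞]
  [10, 2, 0, ∞]
  [15, ∞, 7, 0]
D(2):
  [0, ∞, 7, ∞]
  [-1, 0, 6, ∞]
  [1, 2, 0, ∞]
  [15, ∞, 7, 0]
D(3):
  [0, 9, 7, ∞]
  [-1, 0, 6, ∞]
  [1, 2, 0, ∞]
  [8, 9, 7, 0]
D(4):
  [0, 9, 7, ∞]
  [-1, 0, 6, ∞]
  [1, 2, 0, ∞]
  [8, 9, 7, 0]
Answer: C* = [[0, 9, 7, ∞], [-1, 0, 6, ∞], [1, 2, 0, ∞], [8, 9, 7, 0]]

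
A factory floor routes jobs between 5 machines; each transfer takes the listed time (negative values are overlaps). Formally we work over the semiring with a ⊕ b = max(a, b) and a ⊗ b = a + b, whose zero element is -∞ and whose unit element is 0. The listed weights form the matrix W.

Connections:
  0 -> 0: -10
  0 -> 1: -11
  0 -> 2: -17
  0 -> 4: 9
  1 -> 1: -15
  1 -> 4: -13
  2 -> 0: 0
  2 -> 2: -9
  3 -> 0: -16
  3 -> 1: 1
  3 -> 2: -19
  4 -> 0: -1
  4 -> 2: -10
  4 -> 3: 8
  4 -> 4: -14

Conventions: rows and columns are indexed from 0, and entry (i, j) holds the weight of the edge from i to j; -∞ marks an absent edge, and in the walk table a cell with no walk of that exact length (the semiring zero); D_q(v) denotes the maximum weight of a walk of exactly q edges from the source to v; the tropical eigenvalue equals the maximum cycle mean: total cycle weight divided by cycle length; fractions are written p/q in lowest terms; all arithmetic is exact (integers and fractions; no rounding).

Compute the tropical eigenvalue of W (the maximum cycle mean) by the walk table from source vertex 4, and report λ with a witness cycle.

q=0: [-∞, -∞, -∞, -∞, 0]
q=1: [-1, -∞, -10, 8, -14]
q=2: [-8, 9, -11, -6, 8]
q=3: [7, -5, -2, 16, 1]
q=4: [0, 17, -3, 9, 16]
q=5: [15, 10, 6, 24, 9]
Optimal cycle mean attained by: cycle 0->4->0, total 9 + (-1), length 2.
Answer: λ = 4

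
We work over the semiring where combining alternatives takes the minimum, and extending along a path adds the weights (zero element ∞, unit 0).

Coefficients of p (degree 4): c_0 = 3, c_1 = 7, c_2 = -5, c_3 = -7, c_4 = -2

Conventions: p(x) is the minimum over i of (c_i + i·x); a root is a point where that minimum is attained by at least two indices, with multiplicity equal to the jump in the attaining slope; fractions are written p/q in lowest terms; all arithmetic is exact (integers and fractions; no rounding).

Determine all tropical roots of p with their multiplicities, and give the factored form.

hull edge (i=0, c=3) to (i=2, c=-5): slope -4, span 2
hull edge (i=2, c=-5) to (i=3, c=-7): slope -2, span 1
hull edge (i=3, c=-7) to (i=4, c=-2): slope 5, span 1
Factored form: p(x) = -2 ⊗ (x ⊕ (-5)) ⊗ (x ⊕ 2) ⊗ (x ⊕ 4) ⊗ (x ⊕ 4)
Answer: roots = -5 (mult 1), 2 (mult 1), 4 (mult 2)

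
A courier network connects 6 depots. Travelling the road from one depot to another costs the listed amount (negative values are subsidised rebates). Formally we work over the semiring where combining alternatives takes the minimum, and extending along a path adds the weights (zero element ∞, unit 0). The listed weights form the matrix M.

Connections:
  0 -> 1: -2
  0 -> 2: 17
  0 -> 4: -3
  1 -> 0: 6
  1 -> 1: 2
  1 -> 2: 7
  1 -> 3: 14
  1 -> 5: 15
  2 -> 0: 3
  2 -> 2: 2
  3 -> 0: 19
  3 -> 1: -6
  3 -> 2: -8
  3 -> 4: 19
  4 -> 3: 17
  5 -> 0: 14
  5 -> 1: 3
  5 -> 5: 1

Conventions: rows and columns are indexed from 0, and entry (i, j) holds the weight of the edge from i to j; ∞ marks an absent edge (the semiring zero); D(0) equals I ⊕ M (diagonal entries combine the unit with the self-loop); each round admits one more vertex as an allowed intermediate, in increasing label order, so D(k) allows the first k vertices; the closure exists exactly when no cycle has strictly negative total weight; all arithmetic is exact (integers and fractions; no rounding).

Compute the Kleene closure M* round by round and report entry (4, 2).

D(0):
  [0, -2, 17, ∞, -3, ∞]
  [6, 0, 7, 14, ∞, 15]
  [3, ∞, 0, ∞, ∞, ∞]
  [19, -6, -8, 0, 19, ∞]
  [∞, ∞, ∞, 17, 0, ∞]
  [14, 3, ∞, ∞, ∞, 0]
D(1):
  [0, -2, 17, ∞, -3, ∞]
  [6, 0, 7, 14, 3, 15]
  [3, 1, 0, ∞, 0, ∞]
  [19, -6, -8, 0, 16, ∞]
  [∞, ∞, ∞, 17, 0, ∞]
  [14, 3, 31, ∞, 11, 0]
D(2):
  [0, -2, 5, 12, -3, 13]
  [6, 0, 7, 14, 3, 15]
  [3, 1, 0, 15, 0, 16]
  [0, -6, -8, 0, -3, 9]
  [∞, ∞, ∞, 17, 0, ∞]
  [9, 3, 10, 17, 6, 0]
D(3):
  [0, -2, 5, 12, -3, 13]
  [6, 0, 7, 14, 3, 15]
  [3, 1, 0, 15, 0, 16]
  [-5, -7, -8, 0, -8, 8]
  [∞, ∞, ∞, 17, 0, ∞]
  [9, 3, 10, 17, 6, 0]
D(4):
  [0, -2, 4, 12, -3, 13]
  [6, 0, 6, 14, 3, 15]
  [3, 1, 0, 15, 0, 16]
  [-5, -7, -8, 0, -8, 8]
  [12, 10, 9, 17, 0, 25]
  [9, 3, 9, 17, 6, 0]
D(5):
  [0, -2, 4, 12, -3, 13]
  [6, 0, 6, 14, 3, 15]
  [3, 1, 0, 15, 0, 16]
  [-5, -7, -8, 0, -8, 8]
  [12, 10, 9, 17, 0, 25]
  [9, 3, 9, 17, 6, 0]
D(6):
  [0, -2, 4, 12, -3, 13]
  [6, 0, 6, 14, 3, 15]
  [3, 1, 0, 15, 0, 16]
  [-5, -7, -8, 0, -8, 8]
  [12, 10, 9, 17, 0, 25]
  [9, 3, 9, 17, 6, 0]
Answer: M*[4][2] = 9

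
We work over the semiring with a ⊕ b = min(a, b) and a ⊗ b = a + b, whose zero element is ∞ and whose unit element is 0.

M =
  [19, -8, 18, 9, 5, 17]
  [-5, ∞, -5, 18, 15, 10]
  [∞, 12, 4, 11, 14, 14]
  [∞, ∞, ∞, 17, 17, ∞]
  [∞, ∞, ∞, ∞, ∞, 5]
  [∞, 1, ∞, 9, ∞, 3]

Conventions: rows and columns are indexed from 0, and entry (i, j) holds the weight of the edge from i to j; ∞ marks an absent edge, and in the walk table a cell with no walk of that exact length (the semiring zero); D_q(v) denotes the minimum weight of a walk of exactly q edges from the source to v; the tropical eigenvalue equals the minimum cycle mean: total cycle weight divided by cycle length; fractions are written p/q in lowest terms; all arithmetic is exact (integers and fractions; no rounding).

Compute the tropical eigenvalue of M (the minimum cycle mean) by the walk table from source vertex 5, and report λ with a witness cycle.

q=0: [∞, ∞, ∞, ∞, ∞, 0]
q=1: [∞, 1, ∞, 9, ∞, 3]
q=2: [-4, 4, -4, 12, 16, 6]
q=3: [-1, -12, -1, 5, 1, 9]
q=4: [-17, -9, -17, 6, 3, -2]
q=5: [-14, -25, -14, -8, -12, -3]
q=6: [-30, -22, -30, -7, -10, -15]
Optimal cycle mean attained by: cycle 0->1->0, total (-8) + (-5), length 2.
Answer: λ = -13/2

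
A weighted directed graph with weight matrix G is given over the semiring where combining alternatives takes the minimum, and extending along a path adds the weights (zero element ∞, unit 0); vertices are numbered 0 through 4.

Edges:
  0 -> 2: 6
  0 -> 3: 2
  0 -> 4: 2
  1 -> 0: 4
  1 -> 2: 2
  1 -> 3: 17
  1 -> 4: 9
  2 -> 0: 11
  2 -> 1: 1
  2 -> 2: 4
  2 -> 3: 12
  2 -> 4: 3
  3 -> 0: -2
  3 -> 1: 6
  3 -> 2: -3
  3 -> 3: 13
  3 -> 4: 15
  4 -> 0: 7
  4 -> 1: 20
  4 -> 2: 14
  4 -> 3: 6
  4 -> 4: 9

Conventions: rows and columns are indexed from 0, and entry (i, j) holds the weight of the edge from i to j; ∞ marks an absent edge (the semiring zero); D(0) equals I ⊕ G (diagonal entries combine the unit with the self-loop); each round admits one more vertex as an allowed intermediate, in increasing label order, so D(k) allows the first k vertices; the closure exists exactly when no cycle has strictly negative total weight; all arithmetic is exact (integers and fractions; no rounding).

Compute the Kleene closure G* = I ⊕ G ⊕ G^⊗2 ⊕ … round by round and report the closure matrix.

D(0):
  [0, ∞, 6, 2, 2]
  [4, 0, 2, 17, 9]
  [11, 1, 0, 12, 3]
  [-2, 6, -3, 0, 15]
  [7, 20, 14, 6, 0]
D(1):
  [0, ∞, 6, 2, 2]
  [4, 0, 2, 6, 6]
  [11, 1, 0, 12, 3]
  [-2, 6, -3, 0, 0]
  [7, 20, 13, 6, 0]
D(2):
  [0, ∞, 6, 2, 2]
  [4, 0, 2, 6, 6]
  [5, 1, 0, 7, 3]
  [-2, 6, -3, 0, 0]
  [7, 20, 13, 6, 0]
D(3):
  [0, 7, 6, 2, 2]
  [4, 0, 2, 6, 5]
  [5, 1, 0, 7, 3]
  [-2, -2, -3, 0, 0]
  [7, 14, 13, 6, 0]
D(4):
  [0, 0, -1, 2, 2]
  [4, 0, 2, 6, 5]
  [5, 1, 0, 7, 3]
  [-2, -2, -3, 0, 0]
  [4, 4, 3, 6, 0]
D(5):
  [0, 0, -1, 2, 2]
  [4, 0, 2, 6, 5]
  [5, 1, 0, 7, 3]
  [-2, -2, -3, 0, 0]
  [4, 4, 3, 6, 0]
Answer: G* = [[0, 0, -1, 2, 2], [4, 0, 2, 6, 5], [5, 1, 0, 7, 3], [-2, -2, -3, 0, 0], [4, 4, 3, 6, 0]]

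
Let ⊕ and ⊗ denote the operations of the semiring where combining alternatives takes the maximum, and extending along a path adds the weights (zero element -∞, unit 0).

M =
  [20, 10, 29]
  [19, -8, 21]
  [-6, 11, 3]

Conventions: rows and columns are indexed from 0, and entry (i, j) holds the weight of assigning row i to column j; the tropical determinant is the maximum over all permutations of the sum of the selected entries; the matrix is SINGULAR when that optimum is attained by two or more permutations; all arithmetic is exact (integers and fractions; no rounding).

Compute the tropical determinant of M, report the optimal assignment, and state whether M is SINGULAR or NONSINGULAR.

σ = (0, 1, 2): 20 + (-8) + 3 = 15
σ = (0, 2, 1): 20 + 21 + 11 = 52
σ = (1, 0, 2): 10 + 19 + 3 = 32
σ = (1, 2, 0): 10 + 21 + (-6) = 25
σ = (2, 0, 1): 29 + 19 + 11 = 59
σ = (2, 1, 0): 29 + (-8) + (-6) = 15
Optimal value attained by: σ = (2, 0, 1).
Answer: det⊕(M) = 59; verdict: NONSINGULAR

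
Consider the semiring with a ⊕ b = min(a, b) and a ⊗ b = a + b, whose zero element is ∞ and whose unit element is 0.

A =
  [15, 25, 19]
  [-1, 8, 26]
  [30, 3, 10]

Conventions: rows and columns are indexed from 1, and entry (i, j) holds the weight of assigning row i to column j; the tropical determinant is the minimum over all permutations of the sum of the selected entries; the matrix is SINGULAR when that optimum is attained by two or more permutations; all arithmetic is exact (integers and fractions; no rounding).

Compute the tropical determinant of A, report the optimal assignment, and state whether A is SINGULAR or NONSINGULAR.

σ = (1, 2, 3): 15 + 8 + 10 = 33
σ = (1, 3, 2): 15 + 26 + 3 = 44
σ = (2, 1, 3): 25 + (-1) + 10 = 34
σ = (2, 3, 1): 25 + 26 + 30 = 81
σ = (3, 1, 2): 19 + (-1) + 3 = 21
σ = (3, 2, 1): 19 + 8 + 30 = 57
Optimal value attained by: σ = (3, 1, 2).
Answer: det⊕(A) = 21; verdict: NONSINGULAR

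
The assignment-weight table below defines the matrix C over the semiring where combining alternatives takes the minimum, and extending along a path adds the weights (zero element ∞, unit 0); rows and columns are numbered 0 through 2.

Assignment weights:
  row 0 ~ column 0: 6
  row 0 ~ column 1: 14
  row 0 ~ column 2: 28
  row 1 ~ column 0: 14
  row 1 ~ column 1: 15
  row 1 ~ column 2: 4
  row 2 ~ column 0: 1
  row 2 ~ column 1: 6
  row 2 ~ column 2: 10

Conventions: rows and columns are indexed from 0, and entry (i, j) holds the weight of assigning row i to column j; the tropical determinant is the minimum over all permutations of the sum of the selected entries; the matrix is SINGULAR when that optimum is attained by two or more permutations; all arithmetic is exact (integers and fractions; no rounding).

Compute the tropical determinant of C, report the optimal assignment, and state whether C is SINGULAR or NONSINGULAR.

σ = (0, 1, 2): 6 + 15 + 10 = 31
σ = (0, 2, 1): 6 + 4 + 6 = 16
σ = (1, 0, 2): 14 + 14 + 10 = 38
σ = (1, 2, 0): 14 + 4 + 1 = 19
σ = (2, 0, 1): 28 + 14 + 6 = 48
σ = (2, 1, 0): 28 + 15 + 1 = 44
Optimal value attained by: σ = (0, 2, 1).
Answer: det⊕(C) = 16; verdict: NONSINGULAR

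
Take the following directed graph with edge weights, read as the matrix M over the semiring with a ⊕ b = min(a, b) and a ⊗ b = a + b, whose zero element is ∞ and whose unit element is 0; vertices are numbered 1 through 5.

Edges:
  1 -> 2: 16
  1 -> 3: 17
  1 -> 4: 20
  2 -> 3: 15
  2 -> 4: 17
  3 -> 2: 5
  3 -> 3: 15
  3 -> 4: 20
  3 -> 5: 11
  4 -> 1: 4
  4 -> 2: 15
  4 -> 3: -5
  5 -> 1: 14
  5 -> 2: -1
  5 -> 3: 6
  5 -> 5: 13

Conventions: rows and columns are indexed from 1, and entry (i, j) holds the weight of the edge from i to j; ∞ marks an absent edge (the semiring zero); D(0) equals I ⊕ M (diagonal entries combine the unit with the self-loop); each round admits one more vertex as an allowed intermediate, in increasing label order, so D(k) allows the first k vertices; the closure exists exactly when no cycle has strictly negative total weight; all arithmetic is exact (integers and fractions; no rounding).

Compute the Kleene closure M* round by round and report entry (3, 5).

D(0):
  [0, 16, 17, 20, ∞]
  [∞, 0, 15, 17, ∞]
  [∞, 5, 0, 20, 11]
  [4, 15, -5, 0, ∞]
  [14, -1, 6, ∞, 0]
D(1):
  [0, 16, 17, 20, ∞]
  [∞, 0, 15, 17, ∞]
  [∞, 5, 0, 20, 11]
  [4, 15, -5, 0, ∞]
  [14, -1, 6, 34, 0]
D(2):
  [0, 16, 17, 20, ∞]
  [∞, 0, 15, 17, ∞]
  [∞, 5, 0, 20, 11]
  [4, 15, -5, 0, ∞]
  [14, -1, 6, 16, 0]
D(3):
  [0, 16, 17, 20, 28]
  [∞, 0, 15, 17, 26]
  [∞, 5, 0, 20, 11]
  [4, 0, -5, 0, 6]
  [14, -1, 6, 16, 0]
D(4):
  [0, 16, 15, 20, 26]
  [21, 0, 12, 17, 23]
  [24, 5, 0, 20, 11]
  [4, 0, -5, 0, 6]
  [14, -1, 6, 16, 0]
D(5):
  [0, 16, 15, 20, 26]
  [21, 0, 12, 17, 23]
  [24, 5, 0, 20, 11]
  [4, 0, -5, 0, 6]
  [14, -1, 6, 16, 0]
Answer: M*[3][5] = 11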